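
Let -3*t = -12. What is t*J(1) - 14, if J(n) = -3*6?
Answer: -86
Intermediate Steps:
t = 4 (t = -1/3*(-12) = 4)
J(n) = -18
t*J(1) - 14 = 4*(-18) - 14 = -72 - 14 = -86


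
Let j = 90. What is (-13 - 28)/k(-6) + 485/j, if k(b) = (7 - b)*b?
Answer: 692/117 ≈ 5.9145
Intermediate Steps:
k(b) = b*(7 - b)
(-13 - 28)/k(-6) + 485/j = (-13 - 28)/((-6*(7 - 1*(-6)))) + 485/90 = -41*(-1/(6*(7 + 6))) + 485*(1/90) = -41/((-6*13)) + 97/18 = -41/(-78) + 97/18 = -41*(-1/78) + 97/18 = 41/78 + 97/18 = 692/117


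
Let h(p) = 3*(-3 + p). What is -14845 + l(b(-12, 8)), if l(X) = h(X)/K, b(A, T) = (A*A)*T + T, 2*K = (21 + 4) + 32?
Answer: -279741/19 ≈ -14723.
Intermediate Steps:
h(p) = -9 + 3*p
K = 57/2 (K = ((21 + 4) + 32)/2 = (25 + 32)/2 = (½)*57 = 57/2 ≈ 28.500)
b(A, T) = T + T*A² (b(A, T) = A²*T + T = T*A² + T = T + T*A²)
l(X) = -6/19 + 2*X/19 (l(X) = (-9 + 3*X)/(57/2) = (-9 + 3*X)*(2/57) = -6/19 + 2*X/19)
-14845 + l(b(-12, 8)) = -14845 + (-6/19 + 2*(8*(1 + (-12)²))/19) = -14845 + (-6/19 + 2*(8*(1 + 144))/19) = -14845 + (-6/19 + 2*(8*145)/19) = -14845 + (-6/19 + (2/19)*1160) = -14845 + (-6/19 + 2320/19) = -14845 + 2314/19 = -279741/19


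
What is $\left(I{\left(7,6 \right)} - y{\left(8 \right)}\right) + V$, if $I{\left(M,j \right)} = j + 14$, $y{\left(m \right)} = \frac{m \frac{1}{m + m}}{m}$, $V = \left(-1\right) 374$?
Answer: $- \frac{5665}{16} \approx -354.06$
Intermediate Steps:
$V = -374$
$y{\left(m \right)} = \frac{1}{2 m}$ ($y{\left(m \right)} = \frac{m \frac{1}{2 m}}{m} = \frac{1}{2 m}$)
$I{\left(M,j \right)} = 14 + j$
$\left(I{\left(7,6 \right)} - y{\left(8 \right)}\right) + V = \left(\left(14 + 6\right) - \frac{1}{2 \cdot 8}\right) - 374 = \left(20 - \frac{1}{2} \cdot \frac{1}{8}\right) - 374 = \left(20 - \frac{1}{16}\right) - 374 = \frac{319}{16} - 374 = - \frac{5665}{16}$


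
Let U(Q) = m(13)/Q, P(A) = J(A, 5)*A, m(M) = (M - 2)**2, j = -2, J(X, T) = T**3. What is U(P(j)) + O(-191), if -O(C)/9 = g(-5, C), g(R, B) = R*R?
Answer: -56371/250 ≈ -225.48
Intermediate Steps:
g(R, B) = R**2
O(C) = -225 (O(C) = -9*(-5)**2 = -9*25 = -225)
m(M) = (-2 + M)**2
P(A) = 125*A (P(A) = 5**3*A = 125*A)
U(Q) = 121/Q (U(Q) = (-2 + 13)**2/Q = 11**2/Q = 121/Q)
U(P(j)) + O(-191) = 121/((125*(-2))) - 225 = 121/(-250) - 225 = 121*(-1/250) - 225 = -121/250 - 225 = -56371/250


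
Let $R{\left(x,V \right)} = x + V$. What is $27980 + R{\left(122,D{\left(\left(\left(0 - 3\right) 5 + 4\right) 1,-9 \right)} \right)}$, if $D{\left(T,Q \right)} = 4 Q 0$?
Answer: $28102$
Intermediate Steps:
$D{\left(T,Q \right)} = 0$
$R{\left(x,V \right)} = V + x$
$27980 + R{\left(122,D{\left(\left(\left(0 - 3\right) 5 + 4\right) 1,-9 \right)} \right)} = 27980 + \left(0 + 122\right) = 27980 + 122 = 28102$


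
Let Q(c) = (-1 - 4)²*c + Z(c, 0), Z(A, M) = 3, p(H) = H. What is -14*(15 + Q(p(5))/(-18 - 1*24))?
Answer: -502/3 ≈ -167.33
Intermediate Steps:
Q(c) = 3 + 25*c (Q(c) = (-1 - 4)²*c + 3 = (-5)²*c + 3 = 25*c + 3 = 3 + 25*c)
-14*(15 + Q(p(5))/(-18 - 1*24)) = -14*(15 + (3 + 25*5)/(-18 - 1*24)) = -14*(15 + (3 + 125)/(-18 - 24)) = -14*(15 + 128/(-42)) = -14*(15 + 128*(-1/42)) = -14*(15 - 64/21) = -14*251/21 = -502/3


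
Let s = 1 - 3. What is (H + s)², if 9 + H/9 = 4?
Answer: 2209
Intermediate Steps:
H = -45 (H = -81 + 9*4 = -81 + 36 = -45)
s = -2
(H + s)² = (-45 - 2)² = (-47)² = 2209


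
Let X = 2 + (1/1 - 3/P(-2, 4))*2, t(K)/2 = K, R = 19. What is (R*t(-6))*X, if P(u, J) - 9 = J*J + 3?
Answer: -6042/7 ≈ -863.14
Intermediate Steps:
t(K) = 2*K
P(u, J) = 12 + J² (P(u, J) = 9 + (J*J + 3) = 9 + (J² + 3) = 9 + (3 + J²) = 12 + J²)
X = 53/14 (X = 2 + (1/1 - 3/(12 + 4²))*2 = 2 + (1*1 - 3/(12 + 16))*2 = 2 + (1 - 3/28)*2 = 2 + (25/28)*2 = 2 + 25/14 = 53/14 ≈ 3.7857)
(R*t(-6))*X = (19*(2*(-6)))*(53/14) = (19*(-12))*(53/14) = -228*53/14 = -6042/7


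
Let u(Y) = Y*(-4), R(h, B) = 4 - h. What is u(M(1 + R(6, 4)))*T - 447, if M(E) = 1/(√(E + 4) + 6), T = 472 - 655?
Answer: -3453/11 - 244*√3/11 ≈ -352.33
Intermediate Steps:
T = -183
M(E) = 1/(6 + √(4 + E)) (M(E) = 1/(√(4 + E) + 6) = 1/(6 + √(4 + E)))
u(Y) = -4*Y
u(M(1 + R(6, 4)))*T - 447 = -4/(6 + √(4 + (1 + (4 - 1*6))))*(-183) - 447 = -4/(6 + √(4 + (1 + (4 - 6))))*(-183) - 447 = -4/(6 + √(4 + (1 - 2)))*(-183) - 447 = -4/(6 + √(4 - 1))*(-183) - 447 = -4/(6 + √3)*(-183) - 447 = 732/(6 + √3) - 447 = -447 + 732/(6 + √3)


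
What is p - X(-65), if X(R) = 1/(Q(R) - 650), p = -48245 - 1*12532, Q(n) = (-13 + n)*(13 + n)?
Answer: -207006463/3406 ≈ -60777.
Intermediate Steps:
p = -60777 (p = -48245 - 12532 = -60777)
X(R) = 1/(-819 + R²) (X(R) = 1/((-169 + R²) - 650) = 1/(-819 + R²))
p - X(-65) = -60777 - 1/(-819 + (-65)²) = -60777 - 1/(-819 + 4225) = -60777 - 1/3406 = -207006463/3406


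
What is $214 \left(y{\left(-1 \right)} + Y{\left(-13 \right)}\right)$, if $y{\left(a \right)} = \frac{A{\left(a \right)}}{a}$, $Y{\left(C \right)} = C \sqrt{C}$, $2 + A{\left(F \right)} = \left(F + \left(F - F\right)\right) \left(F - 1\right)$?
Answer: $- 2782 i \sqrt{13} \approx - 10031.0 i$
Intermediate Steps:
$A{\left(F \right)} = -2 + F \left(-1 + F\right)$ ($A{\left(F \right)} = -2 + \left(F + \left(F - F\right)\right) \left(F - 1\right) = -2 + \left(F + 0\right) \left(-1 + F\right) = -2 + F \left(-1 + F\right)$)
$Y{\left(C \right)} = C^{\frac{3}{2}}$
$y{\left(a \right)} = \frac{-2 + a^{2} - a}{a}$
$214 \left(y{\left(-1 \right)} + Y{\left(-13 \right)}\right) = 214 \left(\left(-1 - 1 - \frac{2}{-1}\right) + \left(-13\right)^{\frac{3}{2}}\right) = 214 \left(\left(-1 - 1 - -2\right) - 13 i \sqrt{13}\right) = 214 \left(\left(-1 - 1 + 2\right) - 13 i \sqrt{13}\right) = 214 \left(0 - 13 i \sqrt{13}\right) = 214 \left(- 13 i \sqrt{13}\right) = - 2782 i \sqrt{13}$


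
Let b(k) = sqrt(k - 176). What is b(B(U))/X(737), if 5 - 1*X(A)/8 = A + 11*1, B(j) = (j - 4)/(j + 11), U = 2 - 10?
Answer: -3*I*sqrt(5)/2972 ≈ -0.0022571*I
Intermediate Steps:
U = -8
B(j) = (-4 + j)/(11 + j)
b(k) = sqrt(-176 + k)
X(A) = -48 - 8*A (X(A) = 40 - 8*(A + 11*1) = 40 - 8*(A + 11) = 40 - 8*(11 + A) = 40 + (-88 - 8*A) = -48 - 8*A)
b(B(U))/X(737) = sqrt(-176 + (-4 - 8)/(11 - 8))/(-48 - 8*737) = sqrt(-176 - 12/3)/(-48 - 5896) = sqrt(-176 + (1/3)*(-12))/(-5944) = sqrt(-176 - 4)*(-1/5944) = sqrt(-180)*(-1/5944) = (6*I*sqrt(5))*(-1/5944) = -3*I*sqrt(5)/2972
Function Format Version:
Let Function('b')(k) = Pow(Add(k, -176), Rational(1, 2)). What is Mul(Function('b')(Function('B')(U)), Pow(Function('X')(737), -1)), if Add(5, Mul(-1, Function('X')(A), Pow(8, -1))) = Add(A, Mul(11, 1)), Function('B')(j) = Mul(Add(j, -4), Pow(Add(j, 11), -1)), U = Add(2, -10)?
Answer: Mul(Rational(-3, 2972), I, Pow(5, Rational(1, 2))) ≈ Mul(-0.0022571, I)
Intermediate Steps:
U = -8
Function('B')(j) = Mul(Pow(Add(11, j), -1), Add(-4, j)) (Function('B')(j) = Mul(Add(-4, j), Pow(Add(11, j), -1)) = Mul(Pow(Add(11, j), -1), Add(-4, j)))
Function('b')(k) = Pow(Add(-176, k), Rational(1, 2))
Function('X')(A) = Add(-48, Mul(-8, A)) (Function('X')(A) = Add(40, Mul(-8, Add(A, Mul(11, 1)))) = Add(40, Mul(-8, Add(A, 11))) = Add(40, Mul(-8, Add(11, A))) = Add(40, Add(-88, Mul(-8, A))) = Add(-48, Mul(-8, A)))
Mul(Function('b')(Function('B')(U)), Pow(Function('X')(737), -1)) = Mul(Pow(Add(-176, Mul(Pow(Add(11, -8), -1), Add(-4, -8))), Rational(1, 2)), Pow(Add(-48, Mul(-8, 737)), -1)) = Mul(Pow(Add(-176, Mul(Pow(3, -1), -12)), Rational(1, 2)), Pow(Add(-48, -5896), -1)) = Mul(Pow(Add(-176, Mul(Rational(1, 3), -12)), Rational(1, 2)), Pow(-5944, -1)) = Mul(Pow(Add(-176, -4), Rational(1, 2)), Rational(-1, 5944)) = Mul(Pow(-180, Rational(1, 2)), Rational(-1, 5944)) = Mul(Mul(6, I, Pow(5, Rational(1, 2))), Rational(-1, 5944)) = Mul(Rational(-3, 2972), I, Pow(5, Rational(1, 2)))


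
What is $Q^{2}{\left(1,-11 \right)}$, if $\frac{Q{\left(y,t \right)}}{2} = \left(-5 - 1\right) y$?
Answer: $144$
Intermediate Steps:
$Q{\left(y,t \right)} = - 12 y$ ($Q{\left(y,t \right)} = 2 \left(-5 - 1\right) y = 2 \left(- 6 y\right) = - 12 y$)
$Q^{2}{\left(1,-11 \right)} = \left(\left(-12\right) 1\right)^{2} = \left(-12\right)^{2} = 144$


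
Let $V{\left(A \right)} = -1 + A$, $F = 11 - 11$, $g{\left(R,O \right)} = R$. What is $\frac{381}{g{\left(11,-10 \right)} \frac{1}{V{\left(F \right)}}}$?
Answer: $- \frac{381}{11} \approx -34.636$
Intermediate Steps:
$F = 0$ ($F = 11 - 11 = 0$)
$\frac{381}{g{\left(11,-10 \right)} \frac{1}{V{\left(F \right)}}} = \frac{381}{11 \frac{1}{-1 + 0}} = \frac{381}{11 \frac{1}{-1}} = \frac{381}{11 \left(-1\right)} = \frac{381}{-11} = 381 \left(- \frac{1}{11}\right) = - \frac{381}{11}$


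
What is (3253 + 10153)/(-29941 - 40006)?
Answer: -13406/69947 ≈ -0.19166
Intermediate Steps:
(3253 + 10153)/(-29941 - 40006) = 13406/(-69947) = 13406*(-1/69947) = -13406/69947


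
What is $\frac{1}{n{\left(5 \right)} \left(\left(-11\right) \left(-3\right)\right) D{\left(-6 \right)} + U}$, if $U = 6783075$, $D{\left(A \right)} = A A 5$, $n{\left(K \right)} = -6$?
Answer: $\frac{1}{6747435} \approx 1.482 \cdot 10^{-7}$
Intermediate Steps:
$D{\left(A \right)} = 5 A^{2}$ ($D{\left(A \right)} = A^{2} \cdot 5 = 5 A^{2}$)
$\frac{1}{n{\left(5 \right)} \left(\left(-11\right) \left(-3\right)\right) D{\left(-6 \right)} + U} = \frac{1}{- 6 \left(\left(-11\right) \left(-3\right)\right) 5 \left(-6\right)^{2} + 6783075} = \frac{1}{\left(-6\right) 33 \cdot 5 \cdot 36 + 6783075} = \frac{1}{\left(-198\right) 180 + 6783075} = \frac{1}{-35640 + 6783075} = \frac{1}{6747435}$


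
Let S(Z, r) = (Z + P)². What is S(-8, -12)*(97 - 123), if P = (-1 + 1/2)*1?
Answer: -3757/2 ≈ -1878.5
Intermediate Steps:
P = -½ (P = (-1 + ½)*1 = -½*1 = -½ ≈ -0.50000)
S(Z, r) = (-½ + Z)² (S(Z, r) = (Z - ½)² = (-½ + Z)²)
S(-8, -12)*(97 - 123) = ((-1 + 2*(-8))²/4)*(97 - 123) = ((-1 - 16)²/4)*(-26) = ((¼)*(-17)²)*(-26) = ((¼)*289)*(-26) = (289/4)*(-26) = -3757/2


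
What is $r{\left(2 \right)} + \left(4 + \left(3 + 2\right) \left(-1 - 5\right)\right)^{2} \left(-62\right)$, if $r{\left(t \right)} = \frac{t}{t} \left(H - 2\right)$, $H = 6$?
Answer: $-41908$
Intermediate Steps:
$r{\left(t \right)} = 4$ ($r{\left(t \right)} = \frac{t}{t} \left(6 - 2\right) = 1 \cdot 4 = 4$)
$r{\left(2 \right)} + \left(4 + \left(3 + 2\right) \left(-1 - 5\right)\right)^{2} \left(-62\right) = 4 + \left(4 + \left(3 + 2\right) \left(-1 - 5\right)\right)^{2} \left(-62\right) = 4 + \left(4 + 5 \left(-6\right)\right)^{2} \left(-62\right) = 4 + \left(4 - 30\right)^{2} \left(-62\right) = 4 + \left(-26\right)^{2} \left(-62\right) = 4 + 676 \left(-62\right) = 4 - 41912 = -41908$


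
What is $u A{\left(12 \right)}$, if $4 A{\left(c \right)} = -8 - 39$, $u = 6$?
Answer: $- \frac{141}{2} \approx -70.5$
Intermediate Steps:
$A{\left(c \right)} = - \frac{47}{4}$ ($A{\left(c \right)} = \frac{-8 - 39}{4} = \frac{1}{4} \left(-47\right) = - \frac{47}{4}$)
$u A{\left(12 \right)} = 6 \left(- \frac{47}{4}\right) = - \frac{141}{2}$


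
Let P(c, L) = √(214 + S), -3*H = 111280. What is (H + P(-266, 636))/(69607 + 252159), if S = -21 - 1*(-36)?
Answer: -55640/482649 + √229/321766 ≈ -0.11523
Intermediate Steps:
H = -111280/3 (H = -⅓*111280 = -111280/3 ≈ -37093.)
S = 15 (S = -21 + 36 = 15)
P(c, L) = √229 (P(c, L) = √(214 + 15) = √229)
(H + P(-266, 636))/(69607 + 252159) = (-111280/3 + √229)/(69607 + 252159) = (-111280/3 + √229)/321766 = (-111280/3 + √229)*(1/321766) = -55640/482649 + √229/321766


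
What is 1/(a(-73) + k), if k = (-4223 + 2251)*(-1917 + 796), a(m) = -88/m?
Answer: 73/161374764 ≈ 4.5236e-7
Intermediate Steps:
k = 2210612 (k = -1972*(-1121) = 2210612)
1/(a(-73) + k) = 1/(-88/(-73) + 2210612) = 1/(-88*(-1/73) + 2210612) = 1/(88/73 + 2210612) = 1/(161374764/73) = 73/161374764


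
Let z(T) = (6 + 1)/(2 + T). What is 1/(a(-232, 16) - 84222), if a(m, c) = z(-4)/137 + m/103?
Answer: -28222/2376977573 ≈ -1.1873e-5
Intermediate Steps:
z(T) = 7/(2 + T)
a(m, c) = -7/274 + m/103 (a(m, c) = (7/(2 - 4))/137 + m/103 = (7/(-2))*(1/137) + m*(1/103) = (7*(-1/2))*(1/137) + m/103 = -7/2*1/137 + m/103 = -7/274 + m/103)
1/(a(-232, 16) - 84222) = 1/((-7/274 + (1/103)*(-232)) - 84222) = 1/((-7/274 - 232/103) - 84222) = 1/(-64289/28222 - 84222) = 1/(-2376977573/28222) = -28222/2376977573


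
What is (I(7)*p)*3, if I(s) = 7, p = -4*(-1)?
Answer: 84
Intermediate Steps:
p = 4
(I(7)*p)*3 = (7*4)*3 = 28*3 = 84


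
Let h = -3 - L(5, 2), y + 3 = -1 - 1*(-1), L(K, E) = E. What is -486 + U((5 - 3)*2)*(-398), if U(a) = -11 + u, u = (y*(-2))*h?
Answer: 15832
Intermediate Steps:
y = -3 (y = -3 + (-1 - 1*(-1)) = -3 + (-1 + 1) = -3 + 0 = -3)
h = -5 (h = -3 - 1*2 = -3 - 2 = -5)
u = -30 (u = -3*(-2)*(-5) = 6*(-5) = -30)
U(a) = -41 (U(a) = -11 - 30 = -41)
-486 + U((5 - 3)*2)*(-398) = -486 - 41*(-398) = -486 + 16318 = 15832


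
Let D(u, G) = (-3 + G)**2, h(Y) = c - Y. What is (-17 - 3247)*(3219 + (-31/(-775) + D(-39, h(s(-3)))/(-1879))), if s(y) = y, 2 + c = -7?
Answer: -493557205056/46975 ≈ -1.0507e+7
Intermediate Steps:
c = -9 (c = -2 - 7 = -9)
h(Y) = -9 - Y
(-17 - 3247)*(3219 + (-31/(-775) + D(-39, h(s(-3)))/(-1879))) = (-17 - 3247)*(3219 + (-31/(-775) + (-3 + (-9 - 1*(-3)))**2/(-1879))) = -3264*(3219 + (-31*(-1/775) + (-3 + (-9 + 3))**2*(-1/1879))) = -3264*(3219 + (1/25 + (-3 - 6)**2*(-1/1879))) = -3264*(3219 + (1/25 + (-9)**2*(-1/1879))) = -3264*(3219 + (1/25 + 81*(-1/1879))) = -3264*(3219 + (1/25 - 81/1879)) = -3264*(3219 - 146/46975) = -3264*151212379/46975 = -493557205056/46975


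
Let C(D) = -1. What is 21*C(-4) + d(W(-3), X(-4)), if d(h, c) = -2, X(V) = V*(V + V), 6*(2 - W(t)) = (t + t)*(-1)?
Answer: -23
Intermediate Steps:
W(t) = 2 + t/3 (W(t) = 2 - (t + t)*(-1)/6 = 2 - 2*t*(-1)/6 = 2 - (-1)*t/3 = 2 + t/3)
X(V) = 2*V² (X(V) = V*(2*V) = 2*V²)
21*C(-4) + d(W(-3), X(-4)) = 21*(-1) - 2 = -21 - 2 = -23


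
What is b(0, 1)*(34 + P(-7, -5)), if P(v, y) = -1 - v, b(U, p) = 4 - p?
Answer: 120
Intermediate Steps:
b(0, 1)*(34 + P(-7, -5)) = (4 - 1*1)*(34 + (-1 - 1*(-7))) = (4 - 1)*(34 + (-1 + 7)) = 3*(34 + 6) = 3*40 = 120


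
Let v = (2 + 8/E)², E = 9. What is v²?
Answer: 456976/6561 ≈ 69.650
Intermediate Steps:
v = 676/81 (v = (2 + 8/9)² = (26/9)² = 676/81 ≈ 8.3457)
v² = (676/81)² = 456976/6561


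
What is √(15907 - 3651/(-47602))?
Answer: √36044646871330/47602 ≈ 126.12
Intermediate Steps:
√(15907 - 3651/(-47602)) = √(15907 - 3651*(-1/47602)) = √(15907 + 3651/47602) = √(757208665/47602) = √36044646871330/47602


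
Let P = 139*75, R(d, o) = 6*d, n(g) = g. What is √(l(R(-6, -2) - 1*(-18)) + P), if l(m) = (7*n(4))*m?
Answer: √9921 ≈ 99.604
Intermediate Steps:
P = 10425
l(m) = 28*m (l(m) = (7*4)*m = 28*m)
√(l(R(-6, -2) - 1*(-18)) + P) = √(28*(6*(-6) - 1*(-18)) + 10425) = √(28*(-36 + 18) + 10425) = √(28*(-18) + 10425) = √(-504 + 10425) = √9921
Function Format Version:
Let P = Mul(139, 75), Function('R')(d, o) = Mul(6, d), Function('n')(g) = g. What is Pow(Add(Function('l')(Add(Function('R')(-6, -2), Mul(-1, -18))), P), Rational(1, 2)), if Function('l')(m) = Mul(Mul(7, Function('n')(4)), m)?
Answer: Pow(9921, Rational(1, 2)) ≈ 99.604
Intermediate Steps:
P = 10425
Function('l')(m) = Mul(28, m) (Function('l')(m) = Mul(Mul(7, 4), m) = Mul(28, m))
Pow(Add(Function('l')(Add(Function('R')(-6, -2), Mul(-1, -18))), P), Rational(1, 2)) = Pow(Add(Mul(28, Add(Mul(6, -6), Mul(-1, -18))), 10425), Rational(1, 2)) = Pow(Add(Mul(28, Add(-36, 18)), 10425), Rational(1, 2)) = Pow(Add(Mul(28, -18), 10425), Rational(1, 2)) = Pow(Add(-504, 10425), Rational(1, 2)) = Pow(9921, Rational(1, 2))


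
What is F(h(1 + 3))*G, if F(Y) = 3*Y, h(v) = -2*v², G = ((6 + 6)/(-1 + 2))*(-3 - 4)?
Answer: 8064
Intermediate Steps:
G = -84 (G = (12/1)*(-7) = (12*1)*(-7) = 12*(-7) = -84)
F(h(1 + 3))*G = (3*(-2*(1 + 3)²))*(-84) = (3*(-2*4²))*(-84) = (3*(-2*16))*(-84) = (3*(-32))*(-84) = -96*(-84) = 8064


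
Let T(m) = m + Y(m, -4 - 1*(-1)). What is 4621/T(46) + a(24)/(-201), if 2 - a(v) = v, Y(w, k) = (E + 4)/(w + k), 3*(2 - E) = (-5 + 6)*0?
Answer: 39982951/398784 ≈ 100.26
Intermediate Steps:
E = 2 (E = 2 - (-5 + 6)*0/3 = 2 - 0/3 = 2 - ⅓*0 = 2 + 0 = 2)
Y(w, k) = 6/(k + w) (Y(w, k) = (2 + 4)/(w + k) = 6/(k + w))
a(v) = 2 - v
T(m) = m + 6/(-3 + m) (T(m) = m + 6/((-4 - 1*(-1)) + m) = m + 6/((-4 + 1) + m) = m + 6/(-3 + m))
4621/T(46) + a(24)/(-201) = 4621/(((6 + 46*(-3 + 46))/(-3 + 46))) + (2 - 1*24)/(-201) = 4621/(((6 + 46*43)/43)) + (2 - 24)*(-1/201) = 4621/(((6 + 1978)/43)) - 22*(-1/201) = 4621/(((1/43)*1984)) + 22/201 = 4621/(1984/43) + 22/201 = 4621*(43/1984) + 22/201 = 198703/1984 + 22/201 = 39982951/398784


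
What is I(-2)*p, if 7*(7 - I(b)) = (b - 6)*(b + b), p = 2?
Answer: 34/7 ≈ 4.8571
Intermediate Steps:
I(b) = 7 - 2*b*(-6 + b)/7 (I(b) = 7 - (b - 6)*(b + b)/7 = 7 - (-6 + b)*2*b/7 = 7 - 2*b*(-6 + b)/7)
I(-2)*p = (7 - 2/7*(-2)² + (12/7)*(-2))*2 = (7 - 2/7*4 - 24/7)*2 = (7 - 8/7 - 24/7)*2 = (17/7)*2 = 34/7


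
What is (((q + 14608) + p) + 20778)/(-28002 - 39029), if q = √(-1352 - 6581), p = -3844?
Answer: -31542/67031 - I*√7933/67031 ≈ -0.47056 - 0.0013287*I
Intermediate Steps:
q = I*√7933 (q = √(-7933) = I*√7933 ≈ 89.067*I)
(((q + 14608) + p) + 20778)/(-28002 - 39029) = (((I*√7933 + 14608) - 3844) + 20778)/(-28002 - 39029) = (((14608 + I*√7933) - 3844) + 20778)/(-67031) = ((10764 + I*√7933) + 20778)*(-1/67031) = (31542 + I*√7933)*(-1/67031) = -31542/67031 - I*√7933/67031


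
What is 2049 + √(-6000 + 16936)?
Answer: 2049 + 2*√2734 ≈ 2153.6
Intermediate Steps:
2049 + √(-6000 + 16936) = 2049 + √10936 = 2049 + 2*√2734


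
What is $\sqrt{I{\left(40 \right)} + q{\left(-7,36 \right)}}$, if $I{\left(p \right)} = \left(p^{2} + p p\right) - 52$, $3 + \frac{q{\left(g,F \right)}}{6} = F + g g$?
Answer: $2 \sqrt{910} \approx 60.332$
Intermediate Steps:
$q{\left(g,F \right)} = -18 + 6 F + 6 g^{2}$ ($q{\left(g,F \right)} = -18 + 6 \left(F + g g\right) = -18 + 6 \left(F + g^{2}\right) = -18 + \left(6 F + 6 g^{2}\right) = -18 + 6 F + 6 g^{2}$)
$I{\left(p \right)} = -52 + 2 p^{2}$ ($I{\left(p \right)} = \left(p^{2} + p^{2}\right) - 52 = 2 p^{2} - 52 = -52 + 2 p^{2}$)
$\sqrt{I{\left(40 \right)} + q{\left(-7,36 \right)}} = \sqrt{\left(-52 + 2 \cdot 40^{2}\right) + \left(-18 + 6 \cdot 36 + 6 \left(-7\right)^{2}\right)} = \sqrt{\left(-52 + 2 \cdot 1600\right) + \left(-18 + 216 + 6 \cdot 49\right)} = \sqrt{\left(-52 + 3200\right) + \left(-18 + 216 + 294\right)} = \sqrt{3148 + 492} = \sqrt{3640} = 2 \sqrt{910}$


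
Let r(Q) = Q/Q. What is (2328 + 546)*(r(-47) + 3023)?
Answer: 8690976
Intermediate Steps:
r(Q) = 1
(2328 + 546)*(r(-47) + 3023) = (2328 + 546)*(1 + 3023) = 2874*3024 = 8690976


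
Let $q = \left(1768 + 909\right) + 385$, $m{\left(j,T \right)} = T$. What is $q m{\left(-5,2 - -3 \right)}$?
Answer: $15310$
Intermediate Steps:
$q = 3062$ ($q = 2677 + 385 = 3062$)
$q m{\left(-5,2 - -3 \right)} = 3062 \left(2 - -3\right) = 3062 \left(2 + 3\right) = 3062 \cdot 5 = 15310$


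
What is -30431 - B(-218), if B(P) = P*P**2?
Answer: 10329801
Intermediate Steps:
B(P) = P**3
-30431 - B(-218) = -30431 - 1*(-218)**3 = -30431 - 1*(-10360232) = -30431 + 10360232 = 10329801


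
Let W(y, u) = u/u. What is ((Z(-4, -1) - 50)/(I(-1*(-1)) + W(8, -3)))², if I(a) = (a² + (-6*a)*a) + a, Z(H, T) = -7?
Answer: 361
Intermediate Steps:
I(a) = a - 5*a² (I(a) = (a² - 6*a²) + a = -5*a² + a = a - 5*a²)
W(y, u) = 1
((Z(-4, -1) - 50)/(I(-1*(-1)) + W(8, -3)))² = ((-7 - 50)/((-1*(-1))*(1 - (-5)*(-1)) + 1))² = (-57/(1*(1 - 5*1) + 1))² = (-57/(1*(1 - 5) + 1))² = (-57/(1*(-4) + 1))² = (-57/(-4 + 1))² = (-57/(-3))² = (-57*(-⅓))² = 19² = 361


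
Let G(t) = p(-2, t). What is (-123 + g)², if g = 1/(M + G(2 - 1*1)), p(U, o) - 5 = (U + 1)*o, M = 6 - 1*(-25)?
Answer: 18524416/1225 ≈ 15122.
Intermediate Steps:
M = 31 (M = 6 + 25 = 31)
p(U, o) = 5 + o*(1 + U) (p(U, o) = 5 + (U + 1)*o = 5 + (1 + U)*o = 5 + o*(1 + U))
G(t) = 5 - t (G(t) = 5 + t - 2*t = 5 - t)
g = 1/35 (g = 1/(31 + (5 - (2 - 1*1))) = 1/(31 + (5 - (2 - 1))) = 1/(31 + (5 - 1*1)) = 1/(31 + (5 - 1)) = 1/(31 + 4) = 1/35 ≈ 0.028571)
(-123 + g)² = (-123 + 1/35)² = (-4304/35)² = 18524416/1225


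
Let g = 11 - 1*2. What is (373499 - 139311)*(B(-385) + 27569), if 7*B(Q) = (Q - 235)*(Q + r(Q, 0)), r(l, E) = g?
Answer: 99788209364/7 ≈ 1.4255e+10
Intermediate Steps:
g = 9 (g = 11 - 2 = 9)
r(l, E) = 9
B(Q) = (-235 + Q)*(9 + Q)/7 (B(Q) = ((Q - 235)*(Q + 9))/7 = ((-235 + Q)*(9 + Q))/7 = (-235 + Q)*(9 + Q)/7)
(373499 - 139311)*(B(-385) + 27569) = (373499 - 139311)*((-2115/7 - 226/7*(-385) + (⅐)*(-385)²) + 27569) = 234188*((-2115/7 + 12430 + (⅐)*148225) + 27569) = 234188*((-2115/7 + 12430 + 21175) + 27569) = 234188*(233120/7 + 27569) = 234188*(426103/7) = 99788209364/7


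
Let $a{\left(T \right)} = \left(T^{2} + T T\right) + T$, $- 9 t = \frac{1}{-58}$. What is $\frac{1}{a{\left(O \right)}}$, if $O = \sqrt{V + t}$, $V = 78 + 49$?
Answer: $\frac{522}{132329} - \frac{783 \sqrt{3845110}}{8772751055} \approx 0.0037697$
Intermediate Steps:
$t = \frac{1}{522}$ ($t = - \frac{1}{9 \left(-58\right)} = \left(- \frac{1}{9}\right) \left(- \frac{1}{58}\right) = \frac{1}{522} \approx 0.0019157$)
$V = 127$
$O = \frac{\sqrt{3845110}}{174}$ ($O = \sqrt{127 + \frac{1}{522}} = \sqrt{\frac{66295}{522}} = \frac{\sqrt{3845110}}{174} \approx 11.27$)
$a{\left(T \right)} = T + 2 T^{2}$ ($a{\left(T \right)} = \left(T^{2} + T^{2}\right) + T = 2 T^{2} + T = T + 2 T^{2}$)
$\frac{1}{a{\left(O \right)}} = \frac{1}{\frac{\sqrt{3845110}}{174} \left(1 + 2 \frac{\sqrt{3845110}}{174}\right)} = \frac{1}{\frac{\sqrt{3845110}}{174} \left(1 + \frac{\sqrt{3845110}}{87}\right)} = \frac{1}{\frac{1}{174} \sqrt{3845110} \left(1 + \frac{\sqrt{3845110}}{87}\right)} = \frac{3 \sqrt{3845110}}{66295 \left(1 + \frac{\sqrt{3845110}}{87}\right)}$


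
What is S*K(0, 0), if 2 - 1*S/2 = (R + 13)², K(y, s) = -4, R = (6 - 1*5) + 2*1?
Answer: 2032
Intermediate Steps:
R = 3 (R = (6 - 5) + 2 = 1 + 2 = 3)
S = -508 (S = 4 - 2*(3 + 13)² = 4 - 2*16² = 4 - 2*256 = 4 - 512 = -508)
S*K(0, 0) = -508*(-4) = 2032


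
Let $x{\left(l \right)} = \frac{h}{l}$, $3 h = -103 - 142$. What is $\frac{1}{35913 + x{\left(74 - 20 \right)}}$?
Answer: $\frac{162}{5817661} \approx 2.7846 \cdot 10^{-5}$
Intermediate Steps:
$h = - \frac{245}{3}$ ($h = \frac{-103 - 142}{3} = \frac{1}{3} \left(-245\right) = - \frac{245}{3} \approx -81.667$)
$x{\left(l \right)} = - \frac{245}{3 l}$
$\frac{1}{35913 + x{\left(74 - 20 \right)}} = \frac{1}{35913 - \frac{245}{3 \left(74 - 20\right)}} = \frac{1}{35913 - \frac{245}{3 \cdot 54}} = \frac{1}{35913 - \frac{245}{162}} = \frac{1}{\frac{5817661}{162}} = \frac{162}{5817661}$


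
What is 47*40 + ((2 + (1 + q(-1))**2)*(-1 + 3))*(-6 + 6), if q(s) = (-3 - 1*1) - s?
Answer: 1880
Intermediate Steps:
q(s) = -4 - s (q(s) = (-3 - 1) - s = -4 - s)
47*40 + ((2 + (1 + q(-1))**2)*(-1 + 3))*(-6 + 6) = 47*40 + ((2 + (1 + (-4 - 1*(-1)))**2)*(-1 + 3))*(-6 + 6) = 1880 + ((2 + (1 + (-4 + 1))**2)*2)*0 = 1880 + ((2 + (1 - 3)**2)*2)*0 = 1880 + ((2 + (-2)**2)*2)*0 = 1880 + ((2 + 4)*2)*0 = 1880 + (6*2)*0 = 1880 + 12*0 = 1880 + 0 = 1880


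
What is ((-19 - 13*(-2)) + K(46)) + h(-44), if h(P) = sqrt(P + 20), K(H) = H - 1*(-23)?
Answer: 76 + 2*I*sqrt(6) ≈ 76.0 + 4.899*I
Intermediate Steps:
K(H) = 23 + H (K(H) = H + 23 = 23 + H)
h(P) = sqrt(20 + P)
((-19 - 13*(-2)) + K(46)) + h(-44) = ((-19 - 13*(-2)) + (23 + 46)) + sqrt(20 - 44) = ((-19 + 26) + 69) + sqrt(-24) = (7 + 69) + 2*I*sqrt(6) = 76 + 2*I*sqrt(6)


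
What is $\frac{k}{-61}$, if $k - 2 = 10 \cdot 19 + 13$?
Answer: $- \frac{205}{61} \approx -3.3607$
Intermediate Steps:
$k = 205$ ($k = 2 + \left(10 \cdot 19 + 13\right) = 2 + \left(190 + 13\right) = 2 + 203 = 205$)
$\frac{k}{-61} = \frac{1}{-61} \cdot 205 = \left(- \frac{1}{61}\right) 205 = - \frac{205}{61}$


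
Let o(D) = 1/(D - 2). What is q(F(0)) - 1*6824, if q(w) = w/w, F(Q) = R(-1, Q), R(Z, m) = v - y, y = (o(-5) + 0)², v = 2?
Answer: -6823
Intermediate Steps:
o(D) = 1/(-2 + D)
y = 1/49 (y = (1/(-2 - 5) + 0)² = (1/(-7) + 0)² = (-⅐ + 0)² = (-⅐)² = 1/49 ≈ 0.020408)
R(Z, m) = 97/49 (R(Z, m) = 2 - 1*1/49 = 2 - 1/49 = 97/49)
F(Q) = 97/49
q(w) = 1
q(F(0)) - 1*6824 = 1 - 1*6824 = 1 - 6824 = -6823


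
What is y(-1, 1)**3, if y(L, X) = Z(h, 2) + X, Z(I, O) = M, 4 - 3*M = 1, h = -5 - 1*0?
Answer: 8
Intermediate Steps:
h = -5 (h = -5 + 0 = -5)
M = 1 (M = 4/3 - 1/3*1 = 4/3 - 1/3 = 1)
Z(I, O) = 1
y(L, X) = 1 + X
y(-1, 1)**3 = (1 + 1)**3 = 2**3 = 8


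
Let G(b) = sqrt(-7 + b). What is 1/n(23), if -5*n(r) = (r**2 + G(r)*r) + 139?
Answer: -1/152 ≈ -0.0065789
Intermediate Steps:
n(r) = -139/5 - r**2/5 - r*sqrt(-7 + r)/5 (n(r) = -((r**2 + sqrt(-7 + r)*r) + 139)/5 = -((r**2 + r*sqrt(-7 + r)) + 139)/5 = -(139 + r**2 + r*sqrt(-7 + r))/5 = -139/5 - r**2/5 - r*sqrt(-7 + r)/5)
1/n(23) = 1/(-139/5 - 1/5*23**2 - 1/5*23*sqrt(-7 + 23)) = 1/(-139/5 - 1/5*529 - 1/5*23*sqrt(16)) = 1/(-139/5 - 529/5 - 1/5*23*4) = 1/(-139/5 - 529/5 - 92/5) = 1/(-152) = -1/152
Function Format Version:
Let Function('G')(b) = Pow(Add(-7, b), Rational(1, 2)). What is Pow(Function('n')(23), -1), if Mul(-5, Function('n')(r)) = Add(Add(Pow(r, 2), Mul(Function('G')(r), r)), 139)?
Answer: Rational(-1, 152) ≈ -0.0065789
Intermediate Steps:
Function('n')(r) = Add(Rational(-139, 5), Mul(Rational(-1, 5), Pow(r, 2)), Mul(Rational(-1, 5), r, Pow(Add(-7, r), Rational(1, 2)))) (Function('n')(r) = Mul(Rational(-1, 5), Add(Add(Pow(r, 2), Mul(Pow(Add(-7, r), Rational(1, 2)), r)), 139)) = Mul(Rational(-1, 5), Add(Add(Pow(r, 2), Mul(r, Pow(Add(-7, r), Rational(1, 2)))), 139)) = Mul(Rational(-1, 5), Add(139, Pow(r, 2), Mul(r, Pow(Add(-7, r), Rational(1, 2))))) = Add(Rational(-139, 5), Mul(Rational(-1, 5), Pow(r, 2)), Mul(Rational(-1, 5), r, Pow(Add(-7, r), Rational(1, 2)))))
Pow(Function('n')(23), -1) = Pow(Add(Rational(-139, 5), Mul(Rational(-1, 5), Pow(23, 2)), Mul(Rational(-1, 5), 23, Pow(Add(-7, 23), Rational(1, 2)))), -1) = Pow(Add(Rational(-139, 5), Mul(Rational(-1, 5), 529), Mul(Rational(-1, 5), 23, Pow(16, Rational(1, 2)))), -1) = Pow(Add(Rational(-139, 5), Rational(-529, 5), Mul(Rational(-1, 5), 23, 4)), -1) = Pow(Add(Rational(-139, 5), Rational(-529, 5), Rational(-92, 5)), -1) = Pow(-152, -1) = Rational(-1, 152)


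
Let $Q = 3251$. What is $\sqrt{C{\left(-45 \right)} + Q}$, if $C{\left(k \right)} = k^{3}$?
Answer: $i \sqrt{87874} \approx 296.44 i$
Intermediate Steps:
$\sqrt{C{\left(-45 \right)} + Q} = \sqrt{\left(-45\right)^{3} + 3251} = \sqrt{-91125 + 3251} = \sqrt{-87874} = i \sqrt{87874}$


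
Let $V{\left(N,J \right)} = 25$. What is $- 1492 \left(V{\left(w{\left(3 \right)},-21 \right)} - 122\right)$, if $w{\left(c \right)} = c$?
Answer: $144724$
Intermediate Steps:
$- 1492 \left(V{\left(w{\left(3 \right)},-21 \right)} - 122\right) = - 1492 \left(25 - 122\right) = \left(-1492\right) \left(-97\right) = 144724$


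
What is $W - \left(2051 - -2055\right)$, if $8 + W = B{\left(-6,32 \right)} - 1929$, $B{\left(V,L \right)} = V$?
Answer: $-6049$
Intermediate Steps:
$W = -1943$ ($W = -8 - 1935 = -1943$)
$W - \left(2051 - -2055\right) = -1943 - \left(2051 - -2055\right) = -1943 - \left(2051 + 2055\right) = -1943 - 4106 = -6049$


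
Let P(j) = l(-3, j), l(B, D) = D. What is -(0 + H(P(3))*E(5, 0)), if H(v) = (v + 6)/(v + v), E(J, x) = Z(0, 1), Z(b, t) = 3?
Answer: -9/2 ≈ -4.5000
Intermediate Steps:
E(J, x) = 3
P(j) = j
H(v) = (6 + v)/(2*v) (H(v) = (6 + v)/((2*v)) = (6 + v)*(1/(2*v)) = (6 + v)/(2*v))
-(0 + H(P(3))*E(5, 0)) = -(0 + ((½)*(6 + 3)/3)*3) = -(0 + ((½)*(⅓)*9)*3) = -(0 + (3/2)*3) = -(0 + 9/2) = -1*9/2 = -9/2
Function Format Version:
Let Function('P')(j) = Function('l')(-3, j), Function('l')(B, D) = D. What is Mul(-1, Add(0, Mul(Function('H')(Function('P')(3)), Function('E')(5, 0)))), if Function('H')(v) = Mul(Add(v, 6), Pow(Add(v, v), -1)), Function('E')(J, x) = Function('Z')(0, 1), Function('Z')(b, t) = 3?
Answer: Rational(-9, 2) ≈ -4.5000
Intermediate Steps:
Function('E')(J, x) = 3
Function('P')(j) = j
Function('H')(v) = Mul(Rational(1, 2), Pow(v, -1), Add(6, v)) (Function('H')(v) = Mul(Add(6, v), Pow(Mul(2, v), -1)) = Mul(Add(6, v), Mul(Rational(1, 2), Pow(v, -1))) = Mul(Rational(1, 2), Pow(v, -1), Add(6, v)))
Mul(-1, Add(0, Mul(Function('H')(Function('P')(3)), Function('E')(5, 0)))) = Mul(-1, Add(0, Mul(Mul(Rational(1, 2), Pow(3, -1), Add(6, 3)), 3))) = Mul(-1, Add(0, Mul(Mul(Rational(1, 2), Rational(1, 3), 9), 3))) = Mul(-1, Add(0, Mul(Rational(3, 2), 3))) = Mul(-1, Add(0, Rational(9, 2))) = Mul(-1, Rational(9, 2)) = Rational(-9, 2)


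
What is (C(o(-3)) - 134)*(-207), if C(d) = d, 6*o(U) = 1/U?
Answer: 55499/2 ≈ 27750.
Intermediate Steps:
o(U) = 1/(6*U)
(C(o(-3)) - 134)*(-207) = ((1/6)/(-3) - 134)*(-207) = ((1/6)*(-1/3) - 134)*(-207) = (-1/18 - 134)*(-207) = -2413/18*(-207) = 55499/2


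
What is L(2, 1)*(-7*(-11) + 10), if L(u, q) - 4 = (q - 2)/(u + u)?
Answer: 1305/4 ≈ 326.25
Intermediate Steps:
L(u, q) = 4 + (-2 + q)/(2*u) (L(u, q) = 4 + (q - 2)/(u + u) = 4 + (-2 + q)/((2*u)) = 4 + (-2 + q)*(1/(2*u)) = 4 + (-2 + q)/(2*u))
L(2, 1)*(-7*(-11) + 10) = ((½)*(-2 + 1 + 8*2)/2)*(-7*(-11) + 10) = ((½)*(½)*(-2 + 1 + 16))*(77 + 10) = ((½)*(½)*15)*87 = (15/4)*87 = 1305/4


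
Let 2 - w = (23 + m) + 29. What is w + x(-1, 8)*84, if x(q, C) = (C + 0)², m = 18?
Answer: 5308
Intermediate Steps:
x(q, C) = C²
w = -68 (w = 2 - ((23 + 18) + 29) = 2 - (41 + 29) = 2 - 1*70 = 2 - 70 = -68)
w + x(-1, 8)*84 = -68 + 8²*84 = -68 + 64*84 = -68 + 5376 = 5308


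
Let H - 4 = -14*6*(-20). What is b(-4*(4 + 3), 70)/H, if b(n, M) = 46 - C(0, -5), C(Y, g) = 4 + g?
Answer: 47/1684 ≈ 0.027910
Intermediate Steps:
b(n, M) = 47 (b(n, M) = 46 - (4 - 5) = 46 - 1*(-1) = 46 + 1 = 47)
H = 1684 (H = 4 - 14*6*(-20) = 4 - 84*(-20) = 4 + 1680 = 1684)
b(-4*(4 + 3), 70)/H = 47/1684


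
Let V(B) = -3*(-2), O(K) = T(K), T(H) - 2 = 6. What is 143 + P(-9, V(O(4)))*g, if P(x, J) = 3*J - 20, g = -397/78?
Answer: 5974/39 ≈ 153.18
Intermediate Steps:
T(H) = 8 (T(H) = 2 + 6 = 8)
g = -397/78 (g = -397*1/78 = -397/78 ≈ -5.0897)
O(K) = 8
V(B) = 6
P(x, J) = -20 + 3*J
143 + P(-9, V(O(4)))*g = 143 + (-20 + 3*6)*(-397/78) = 143 + (-20 + 18)*(-397/78) = 143 - 2*(-397/78) = 143 + 397/39 = 5974/39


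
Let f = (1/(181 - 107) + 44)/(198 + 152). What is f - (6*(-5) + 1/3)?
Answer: 2314871/77700 ≈ 29.792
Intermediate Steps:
f = 3257/25900 (f = (1/74 + 44)/350 = (1/74 + 44)*(1/350) = (3257/74)*(1/350) = 3257/25900 ≈ 0.12575)
f - (6*(-5) + 1/3) = 3257/25900 - (6*(-5) + 1/3) = 3257/25900 - (-30 + ⅓) = 3257/25900 - 1*(-89/3) = 3257/25900 + 89/3 = 2314871/77700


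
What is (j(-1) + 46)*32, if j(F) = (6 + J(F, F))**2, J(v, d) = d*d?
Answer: 3040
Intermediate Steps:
J(v, d) = d**2
j(F) = (6 + F**2)**2
(j(-1) + 46)*32 = ((6 + (-1)**2)**2 + 46)*32 = ((6 + 1)**2 + 46)*32 = (7**2 + 46)*32 = (49 + 46)*32 = 95*32 = 3040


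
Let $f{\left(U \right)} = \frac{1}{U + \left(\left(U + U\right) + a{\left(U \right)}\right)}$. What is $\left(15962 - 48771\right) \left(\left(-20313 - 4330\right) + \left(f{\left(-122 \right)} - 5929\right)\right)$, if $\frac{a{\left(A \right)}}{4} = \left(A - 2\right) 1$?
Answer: $\frac{864617709585}{862} \approx 1.003 \cdot 10^{9}$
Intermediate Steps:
$a{\left(A \right)} = -8 + 4 A$ ($a{\left(A \right)} = 4 \left(A - 2\right) 1 = 4 \left(-2 + A\right) 1 = 4 \left(-2 + A\right) = -8 + 4 A$)
$f{\left(U \right)} = \frac{1}{-8 + 7 U}$ ($f{\left(U \right)} = \frac{1}{U + \left(\left(U + U\right) + \left(-8 + 4 U\right)\right)} = \frac{1}{U + \left(2 U + \left(-8 + 4 U\right)\right)} = \frac{1}{U + \left(-8 + 6 U\right)} = \frac{1}{-8 + 7 U}$)
$\left(15962 - 48771\right) \left(\left(-20313 - 4330\right) + \left(f{\left(-122 \right)} - 5929\right)\right) = \left(15962 - 48771\right) \left(\left(-20313 - 4330\right) - \left(5929 - \frac{1}{-8 + 7 \left(-122\right)}\right)\right) = - 32809 \left(\left(-20313 - 4330\right) - \left(5929 - \frac{1}{-8 - 854}\right)\right) = - 32809 \left(-24643 - \left(5929 - \frac{1}{-862}\right)\right) = - 32809 \left(-24643 - \frac{5110799}{862}\right) = \left(-32809\right) \left(- \frac{26353065}{862}\right) = \frac{864617709585}{862}$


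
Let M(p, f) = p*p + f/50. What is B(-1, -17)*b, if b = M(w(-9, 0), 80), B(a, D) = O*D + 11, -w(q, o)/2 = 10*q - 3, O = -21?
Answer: 63659584/5 ≈ 1.2732e+7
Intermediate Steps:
w(q, o) = 6 - 20*q (w(q, o) = -2*(10*q - 3) = -2*(-3 + 10*q) = 6 - 20*q)
B(a, D) = 11 - 21*D (B(a, D) = -21*D + 11 = 11 - 21*D)
M(p, f) = p**2 + f/50
b = 172988/5 (b = (6 - 20*(-9))**2 + (1/50)*80 = (6 + 180)**2 + 8/5 = 186**2 + 8/5 = 34596 + 8/5 = 172988/5 ≈ 34598.)
B(-1, -17)*b = (11 - 21*(-17))*(172988/5) = (11 + 357)*(172988/5) = 368*(172988/5) = 63659584/5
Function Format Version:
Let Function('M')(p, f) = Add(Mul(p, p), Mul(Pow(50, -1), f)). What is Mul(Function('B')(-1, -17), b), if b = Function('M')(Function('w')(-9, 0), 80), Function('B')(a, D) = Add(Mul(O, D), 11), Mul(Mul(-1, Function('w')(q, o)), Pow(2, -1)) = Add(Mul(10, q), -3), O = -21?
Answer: Rational(63659584, 5) ≈ 1.2732e+7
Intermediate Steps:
Function('w')(q, o) = Add(6, Mul(-20, q)) (Function('w')(q, o) = Mul(-2, Add(Mul(10, q), -3)) = Mul(-2, Add(-3, Mul(10, q))) = Add(6, Mul(-20, q)))
Function('B')(a, D) = Add(11, Mul(-21, D)) (Function('B')(a, D) = Add(Mul(-21, D), 11) = Add(11, Mul(-21, D)))
Function('M')(p, f) = Add(Pow(p, 2), Mul(Rational(1, 50), f))
b = Rational(172988, 5) (b = Add(Pow(Add(6, Mul(-20, -9)), 2), Mul(Rational(1, 50), 80)) = Add(Pow(Add(6, 180), 2), Rational(8, 5)) = Add(Pow(186, 2), Rational(8, 5)) = Add(34596, Rational(8, 5)) = Rational(172988, 5) ≈ 34598.)
Mul(Function('B')(-1, -17), b) = Mul(Add(11, Mul(-21, -17)), Rational(172988, 5)) = Mul(Add(11, 357), Rational(172988, 5)) = Mul(368, Rational(172988, 5)) = Rational(63659584, 5)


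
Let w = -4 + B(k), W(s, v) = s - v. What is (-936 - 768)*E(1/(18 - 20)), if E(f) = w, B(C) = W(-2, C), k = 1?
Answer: 11928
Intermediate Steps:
B(C) = -2 - C
w = -7 (w = -4 + (-2 - 1*1) = -4 + (-2 - 1) = -4 - 3 = -7)
E(f) = -7
(-936 - 768)*E(1/(18 - 20)) = (-936 - 768)*(-7) = -1704*(-7) = 11928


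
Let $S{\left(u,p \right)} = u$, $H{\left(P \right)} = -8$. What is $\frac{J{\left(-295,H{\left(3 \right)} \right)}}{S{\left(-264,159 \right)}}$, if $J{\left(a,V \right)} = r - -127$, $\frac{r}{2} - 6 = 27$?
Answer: $- \frac{193}{264} \approx -0.73106$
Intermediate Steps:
$r = 66$ ($r = 12 + 2 \cdot 27 = 12 + 54 = 66$)
$J{\left(a,V \right)} = 193$ ($J{\left(a,V \right)} = 66 - -127 = 66 + 127 = 193$)
$\frac{J{\left(-295,H{\left(3 \right)} \right)}}{S{\left(-264,159 \right)}} = \frac{193}{-264} = 193 \left(- \frac{1}{264}\right) = - \frac{193}{264}$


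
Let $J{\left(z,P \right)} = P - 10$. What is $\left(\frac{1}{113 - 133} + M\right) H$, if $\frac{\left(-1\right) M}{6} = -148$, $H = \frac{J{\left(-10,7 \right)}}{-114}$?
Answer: $\frac{17759}{760} \approx 23.367$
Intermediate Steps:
$J{\left(z,P \right)} = -10 + P$
$H = \frac{1}{38}$ ($H = \frac{-10 + 7}{-114} = \left(-3\right) \left(- \frac{1}{114}\right) = \frac{1}{38} \approx 0.026316$)
$M = 888$ ($M = \left(-6\right) \left(-148\right) = 888$)
$\left(\frac{1}{113 - 133} + M\right) H = \left(\frac{1}{113 - 133} + 888\right) \frac{1}{38} = \left(\frac{1}{-20} + 888\right) \frac{1}{38} = \left(- \frac{1}{20} + 888\right) \frac{1}{38} = \frac{17759}{20} \cdot \frac{1}{38} = \frac{17759}{760}$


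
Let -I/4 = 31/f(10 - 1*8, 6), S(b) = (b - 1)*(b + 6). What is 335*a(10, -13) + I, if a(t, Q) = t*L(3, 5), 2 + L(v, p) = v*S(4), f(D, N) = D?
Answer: 294738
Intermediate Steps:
S(b) = (-1 + b)*(6 + b)
L(v, p) = -2 + 30*v (L(v, p) = -2 + v*(-6 + 4**2 + 5*4) = -2 + v*(-6 + 16 + 20) = -2 + v*30 = -2 + 30*v)
I = -62 (I = -124/(10 - 1*8) = -124/(10 - 8) = -124/2 = -4*31/2 = -62)
a(t, Q) = 88*t (a(t, Q) = t*(-2 + 30*3) = t*(-2 + 90) = t*88 = 88*t)
335*a(10, -13) + I = 335*(88*10) - 62 = 335*880 - 62 = 294800 - 62 = 294738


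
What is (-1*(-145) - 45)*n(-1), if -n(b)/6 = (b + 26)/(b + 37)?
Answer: -1250/3 ≈ -416.67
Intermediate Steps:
n(b) = -6*(26 + b)/(37 + b) (n(b) = -6*(b + 26)/(b + 37) = -6*(26 + b)/(37 + b))
(-1*(-145) - 45)*n(-1) = (-1*(-145) - 45)*(6*(-26 - 1*(-1))/(37 - 1)) = (145 - 45)*(6*(-26 + 1)/36) = 100*(6*(1/36)*(-25)) = 100*(-25/6) = -1250/3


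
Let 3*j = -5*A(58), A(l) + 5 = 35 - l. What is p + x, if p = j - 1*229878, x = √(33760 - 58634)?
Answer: -689494/3 + I*√24874 ≈ -2.2983e+5 + 157.71*I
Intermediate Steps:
A(l) = 30 - l (A(l) = -5 + (35 - l) = 30 - l)
j = 140/3 (j = (-5*(30 - 1*58))/3 = (-5*(30 - 58))/3 = (-5*(-28))/3 = (⅓)*140 = 140/3 ≈ 46.667)
x = I*√24874 (x = √(-24874) = I*√24874 ≈ 157.71*I)
p = -689494/3 (p = 140/3 - 1*229878 = 140/3 - 229878 = -689494/3 ≈ -2.2983e+5)
p + x = -689494/3 + I*√24874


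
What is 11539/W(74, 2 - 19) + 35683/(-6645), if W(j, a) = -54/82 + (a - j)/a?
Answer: 53326873759/21742440 ≈ 2452.7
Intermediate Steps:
W(j, a) = -27/41 + (a - j)/a (W(j, a) = -54*1/82 + (a - j)/a = -27/41 + (a - j)/a)
11539/W(74, 2 - 19) + 35683/(-6645) = 11539/(14/41 - 1*74/(2 - 19)) + 35683/(-6645) = 11539/(14/41 - 1*74/(-17)) + 35683*(-1/6645) = 11539/(14/41 - 1*74*(-1/17)) - 35683/6645 = 11539/(14/41 + 74/17) - 35683/6645 = 11539/(3272/697) - 35683/6645 = 11539*(697/3272) - 35683/6645 = 8042683/3272 - 35683/6645 = 53326873759/21742440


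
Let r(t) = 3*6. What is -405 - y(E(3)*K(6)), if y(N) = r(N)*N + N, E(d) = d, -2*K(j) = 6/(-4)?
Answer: -1791/4 ≈ -447.75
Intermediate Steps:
r(t) = 18
K(j) = ¾ (K(j) = -3/(-4) = -3*(-1)/4 = -½*(-3/2) = ¾)
y(N) = 19*N (y(N) = 18*N + N = 19*N)
-405 - y(E(3)*K(6)) = -405 - 19*3*(¾) = -405 - 19*9/4 = -405 - 1*171/4 = -405 - 171/4 = -1791/4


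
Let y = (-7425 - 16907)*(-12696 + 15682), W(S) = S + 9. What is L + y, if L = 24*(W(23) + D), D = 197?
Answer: -72649856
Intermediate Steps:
W(S) = 9 + S
y = -72655352 (y = -24332*2986 = -72655352)
L = 5496 (L = 24*((9 + 23) + 197) = 24*(32 + 197) = 24*229 = 5496)
L + y = 5496 - 72655352 = -72649856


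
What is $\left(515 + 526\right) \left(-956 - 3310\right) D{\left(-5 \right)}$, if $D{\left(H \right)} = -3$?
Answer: $13322718$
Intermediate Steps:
$\left(515 + 526\right) \left(-956 - 3310\right) D{\left(-5 \right)} = \left(515 + 526\right) \left(-956 - 3310\right) \left(-3\right) = 1041 \left(-4266\right) \left(-3\right) = \left(-4440906\right) \left(-3\right) = 13322718$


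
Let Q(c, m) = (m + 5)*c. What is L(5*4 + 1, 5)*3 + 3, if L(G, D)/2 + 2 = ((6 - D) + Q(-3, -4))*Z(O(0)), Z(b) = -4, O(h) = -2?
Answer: 39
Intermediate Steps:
Q(c, m) = c*(5 + m) (Q(c, m) = (5 + m)*c = c*(5 + m))
L(G, D) = -28 + 8*D (L(G, D) = -4 + 2*(((6 - D) - 3*(5 - 4))*(-4)) = -4 + 2*(((6 - D) - 3*1)*(-4)) = -4 + 2*(((6 - D) - 3)*(-4)) = -4 + 2*((3 - D)*(-4)) = -4 + 2*(-12 + 4*D) = -4 + (-24 + 8*D) = -28 + 8*D)
L(5*4 + 1, 5)*3 + 3 = (-28 + 8*5)*3 + 3 = (-28 + 40)*3 + 3 = 12*3 + 3 = 36 + 3 = 39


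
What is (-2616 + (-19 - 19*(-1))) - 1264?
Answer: -3880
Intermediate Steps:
(-2616 + (-19 - 19*(-1))) - 1264 = (-2616 + (-19 + 19)) - 1264 = (-2616 + 0) - 1264 = -2616 - 1264 = -3880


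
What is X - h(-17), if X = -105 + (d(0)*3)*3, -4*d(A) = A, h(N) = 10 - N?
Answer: -132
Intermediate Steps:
d(A) = -A/4
X = -105 (X = -105 + (-1/4*0*3)*3 = -105 + (0*3)*3 = -105 + 0*3 = -105 + 0 = -105)
X - h(-17) = -105 - (10 - 1*(-17)) = -105 - (10 + 17) = -105 - 1*27 = -105 - 27 = -132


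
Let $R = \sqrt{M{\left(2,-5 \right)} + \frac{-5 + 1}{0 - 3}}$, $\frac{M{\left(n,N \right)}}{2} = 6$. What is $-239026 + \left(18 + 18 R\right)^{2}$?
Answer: $-234382 + 432 \sqrt{30} \approx -2.3202 \cdot 10^{5}$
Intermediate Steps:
$M{\left(n,N \right)} = 12$ ($M{\left(n,N \right)} = 2 \cdot 6 = 12$)
$R = \frac{2 \sqrt{30}}{3}$ ($R = \sqrt{12 + \frac{-5 + 1}{0 - 3}} = \sqrt{12 - \frac{4}{-3}} = \sqrt{12 - - \frac{4}{3}} = \sqrt{12 + \frac{4}{3}} = \sqrt{\frac{40}{3}} = \frac{2 \sqrt{30}}{3} \approx 3.6515$)
$-239026 + \left(18 + 18 R\right)^{2} = -239026 + \left(18 + 18 \frac{2 \sqrt{30}}{3}\right)^{2} = -239026 + \left(18 + 12 \sqrt{30}\right)^{2}$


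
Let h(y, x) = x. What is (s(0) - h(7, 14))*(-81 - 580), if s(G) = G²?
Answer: 9254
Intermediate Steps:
(s(0) - h(7, 14))*(-81 - 580) = (0² - 1*14)*(-81 - 580) = (0 - 14)*(-661) = -14*(-661) = 9254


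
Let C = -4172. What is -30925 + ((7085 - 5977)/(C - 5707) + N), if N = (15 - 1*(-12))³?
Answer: -111060826/9879 ≈ -11242.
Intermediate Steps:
N = 19683 (N = (15 + 12)³ = 27³ = 19683)
-30925 + ((7085 - 5977)/(C - 5707) + N) = -30925 + ((7085 - 5977)/(-4172 - 5707) + 19683) = -30925 + (1108/(-9879) + 19683) = -30925 + (1108*(-1/9879) + 19683) = -30925 + (-1108/9879 + 19683) = -30925 + 194447249/9879 = -111060826/9879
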